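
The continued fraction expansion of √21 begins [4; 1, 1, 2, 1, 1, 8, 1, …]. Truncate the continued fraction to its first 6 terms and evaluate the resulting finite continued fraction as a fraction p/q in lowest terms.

a_0 = 4: 4/1
a_1 = 1: 5/1
a_2 = 1: 9/2
a_3 = 2: 23/5
a_4 = 1: 32/7
a_5 = 1: 55/12

55/12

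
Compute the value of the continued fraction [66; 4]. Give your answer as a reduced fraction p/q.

265/4

Collapse the nested fraction from the inside out:
Start with 4.
66 + 1/(4/1) = 66 + 1/4 = 265/4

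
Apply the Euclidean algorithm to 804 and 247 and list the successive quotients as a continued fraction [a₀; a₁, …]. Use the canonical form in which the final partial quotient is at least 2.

Repeatedly divide and take the remainder:
804 ÷ 247 → quotient 3, remainder 63
247 ÷ 63 → quotient 3, remainder 58
63 ÷ 58 → quotient 1, remainder 5
58 ÷ 5 → quotient 11, remainder 3
5 ÷ 3 → quotient 1, remainder 2
3 ÷ 2 → quotient 1, remainder 1
2 ÷ 1 → quotient 2, remainder 0

[3; 3, 1, 11, 1, 1, 2]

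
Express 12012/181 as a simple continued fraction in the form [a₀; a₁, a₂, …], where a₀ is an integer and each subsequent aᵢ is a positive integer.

12012 ÷ 181 → quotient 66, remainder 66
181 ÷ 66 → quotient 2, remainder 49
66 ÷ 49 → quotient 1, remainder 17
49 ÷ 17 → quotient 2, remainder 15
17 ÷ 15 → quotient 1, remainder 2
15 ÷ 2 → quotient 7, remainder 1
2 ÷ 1 → quotient 2, remainder 0

[66; 2, 1, 2, 1, 7, 2]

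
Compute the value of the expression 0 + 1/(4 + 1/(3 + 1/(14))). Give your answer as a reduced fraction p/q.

Start with 14.
3 + 1/(14/1) = 3 + 1/14 = 43/14
4 + 1/(43/14) = 4 + 14/43 = 186/43
0 + 1/(186/43) = 0 + 43/186 = 43/186

43/186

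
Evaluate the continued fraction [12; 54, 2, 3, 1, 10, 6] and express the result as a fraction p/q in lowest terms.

Start with 6.
10 + 1/(6/1) = 10 + 1/6 = 61/6
1 + 1/(61/6) = 1 + 6/61 = 67/61
3 + 1/(67/61) = 3 + 61/67 = 262/67
2 + 1/(262/67) = 2 + 67/262 = 591/262
54 + 1/(591/262) = 54 + 262/591 = 32176/591
12 + 1/(32176/591) = 12 + 591/32176 = 386703/32176

386703/32176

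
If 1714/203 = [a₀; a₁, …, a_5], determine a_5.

1714 ÷ 203 → quotient 8, remainder 90
203 ÷ 90 → quotient 2, remainder 23
90 ÷ 23 → quotient 3, remainder 21
23 ÷ 21 → quotient 1, remainder 2
21 ÷ 2 → quotient 10, remainder 1
2 ÷ 1 → quotient 2, remainder 0

2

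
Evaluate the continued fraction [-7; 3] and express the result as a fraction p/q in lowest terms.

-20/3

a_0 = -7: -7/1
a_1 = 3: -20/3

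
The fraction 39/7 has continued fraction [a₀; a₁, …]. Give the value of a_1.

1

⌊39/7⌋ = 5, remainder 4
⌊7/4⌋ = 1, remainder 3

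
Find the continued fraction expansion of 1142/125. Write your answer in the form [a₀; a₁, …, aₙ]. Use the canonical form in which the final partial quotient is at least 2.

[9; 7, 2, 1, 5]

1142 ÷ 125 → quotient 9, remainder 17
125 ÷ 17 → quotient 7, remainder 6
17 ÷ 6 → quotient 2, remainder 5
6 ÷ 5 → quotient 1, remainder 1
5 ÷ 1 → quotient 5, remainder 0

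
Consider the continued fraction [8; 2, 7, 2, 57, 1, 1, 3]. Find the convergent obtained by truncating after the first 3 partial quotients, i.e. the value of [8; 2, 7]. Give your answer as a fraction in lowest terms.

Compute successive convergents:
a_0 = 8: 8/1
a_1 = 2: 17/2
a_2 = 7: 127/15

127/15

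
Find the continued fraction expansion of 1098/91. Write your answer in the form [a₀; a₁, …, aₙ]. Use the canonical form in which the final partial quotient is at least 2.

[12; 15, 6]

⌊1098/91⌋ = 12, remainder 6
⌊91/6⌋ = 15, remainder 1
⌊6/1⌋ = 6, remainder 0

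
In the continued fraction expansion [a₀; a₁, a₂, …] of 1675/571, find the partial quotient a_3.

38

⌊1675/571⌋ = 2, remainder 533
⌊571/533⌋ = 1, remainder 38
⌊533/38⌋ = 14, remainder 1
⌊38/1⌋ = 38, remainder 0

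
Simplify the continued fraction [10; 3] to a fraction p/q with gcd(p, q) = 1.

31/3

Start with 3.
10 + 1/(3/1) = 10 + 1/3 = 31/3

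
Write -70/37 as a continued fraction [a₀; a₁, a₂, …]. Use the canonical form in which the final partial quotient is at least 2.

[-2; 9, 4]

Run the Euclidean algorithm, recording each quotient:
-70 = -2·37 + 4, so a_0 = -2
37 = 9·4 + 1, so a_1 = 9
4 = 4·1 + 0, so a_2 = 4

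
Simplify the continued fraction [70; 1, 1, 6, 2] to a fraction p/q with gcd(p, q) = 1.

1975/28

Start with 2.
6 + 1/(2/1) = 6 + 1/2 = 13/2
1 + 1/(13/2) = 1 + 2/13 = 15/13
1 + 1/(15/13) = 1 + 13/15 = 28/15
70 + 1/(28/15) = 70 + 15/28 = 1975/28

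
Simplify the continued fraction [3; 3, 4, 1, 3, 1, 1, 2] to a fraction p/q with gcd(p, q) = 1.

1169/353

a_0 = 3: 3/1
a_1 = 3: 10/3
a_2 = 4: 43/13
a_3 = 1: 53/16
a_4 = 3: 202/61
a_5 = 1: 255/77
a_6 = 1: 457/138
a_7 = 2: 1169/353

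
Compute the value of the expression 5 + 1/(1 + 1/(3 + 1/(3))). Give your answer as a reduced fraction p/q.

75/13

Starting at the tail and folding back:
Start with 3.
3 + 1/(3/1) = 3 + 1/3 = 10/3
1 + 1/(10/3) = 1 + 3/10 = 13/10
5 + 1/(13/10) = 5 + 10/13 = 75/13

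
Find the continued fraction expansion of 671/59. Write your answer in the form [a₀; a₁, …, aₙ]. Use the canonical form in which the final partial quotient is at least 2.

671 ÷ 59 → quotient 11, remainder 22
59 ÷ 22 → quotient 2, remainder 15
22 ÷ 15 → quotient 1, remainder 7
15 ÷ 7 → quotient 2, remainder 1
7 ÷ 1 → quotient 7, remainder 0

[11; 2, 1, 2, 7]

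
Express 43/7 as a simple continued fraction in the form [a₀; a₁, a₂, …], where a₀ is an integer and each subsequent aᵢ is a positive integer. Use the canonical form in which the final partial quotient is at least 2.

⌊43/7⌋ = 6, remainder 1
⌊7/1⌋ = 7, remainder 0

[6; 7]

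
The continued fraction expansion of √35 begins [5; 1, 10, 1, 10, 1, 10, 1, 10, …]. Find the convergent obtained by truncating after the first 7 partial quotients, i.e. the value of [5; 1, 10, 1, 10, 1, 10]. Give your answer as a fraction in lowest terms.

9235/1561

Start with 10.
1 + 1/(10/1) = 1 + 1/10 = 11/10
10 + 1/(11/10) = 10 + 10/11 = 120/11
1 + 1/(120/11) = 1 + 11/120 = 131/120
10 + 1/(131/120) = 10 + 120/131 = 1430/131
1 + 1/(1430/131) = 1 + 131/1430 = 1561/1430
5 + 1/(1561/1430) = 5 + 1430/1561 = 9235/1561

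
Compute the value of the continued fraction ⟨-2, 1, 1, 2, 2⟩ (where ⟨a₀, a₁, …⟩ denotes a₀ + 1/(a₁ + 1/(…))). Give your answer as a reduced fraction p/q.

-17/12

Start with 2.
2 + 1/(2/1) = 2 + 1/2 = 5/2
1 + 1/(5/2) = 1 + 2/5 = 7/5
1 + 1/(7/5) = 1 + 5/7 = 12/7
-2 + 1/(12/7) = -2 + 7/12 = -17/12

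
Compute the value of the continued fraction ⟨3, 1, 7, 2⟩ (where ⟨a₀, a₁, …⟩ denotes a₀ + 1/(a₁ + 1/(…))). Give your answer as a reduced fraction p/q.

Start with 2.
7 + 1/(2/1) = 7 + 1/2 = 15/2
1 + 1/(15/2) = 1 + 2/15 = 17/15
3 + 1/(17/15) = 3 + 15/17 = 66/17

66/17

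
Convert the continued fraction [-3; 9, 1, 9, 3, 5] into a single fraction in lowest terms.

Start with 5.
3 + 1/(5/1) = 3 + 1/5 = 16/5
9 + 1/(16/5) = 9 + 5/16 = 149/16
1 + 1/(149/16) = 1 + 16/149 = 165/149
9 + 1/(165/149) = 9 + 149/165 = 1634/165
-3 + 1/(1634/165) = -3 + 165/1634 = -4737/1634

-4737/1634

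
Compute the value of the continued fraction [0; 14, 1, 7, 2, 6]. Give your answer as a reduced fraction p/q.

110/1637

a_0 = 0: 0/1
a_1 = 14: 1/14
a_2 = 1: 1/15
a_3 = 7: 8/119
a_4 = 2: 17/253
a_5 = 6: 110/1637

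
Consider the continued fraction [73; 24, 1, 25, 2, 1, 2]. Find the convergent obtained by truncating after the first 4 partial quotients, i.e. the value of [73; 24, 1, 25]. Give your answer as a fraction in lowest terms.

Use the convergent recurrence hₖ = aₖ·hₖ₋₁ + hₖ₋₂ (and likewise for the denominators kₖ):
a_0 = 73: 73/1
a_1 = 24: 1753/24
a_2 = 1: 1826/25
a_3 = 25: 47403/649

47403/649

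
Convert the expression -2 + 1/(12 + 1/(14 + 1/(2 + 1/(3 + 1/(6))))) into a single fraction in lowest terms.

-14693/7664

Start with 6.
3 + 1/(6/1) = 3 + 1/6 = 19/6
2 + 1/(19/6) = 2 + 6/19 = 44/19
14 + 1/(44/19) = 14 + 19/44 = 635/44
12 + 1/(635/44) = 12 + 44/635 = 7664/635
-2 + 1/(7664/635) = -2 + 635/7664 = -14693/7664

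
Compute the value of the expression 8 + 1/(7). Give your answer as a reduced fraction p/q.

Start with 7.
8 + 1/(7/1) = 8 + 1/7 = 57/7

57/7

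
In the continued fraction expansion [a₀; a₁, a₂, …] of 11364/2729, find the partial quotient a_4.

12

11364 = 4·2729 + 448, so a_0 = 4
2729 = 6·448 + 41, so a_1 = 6
448 = 10·41 + 38, so a_2 = 10
41 = 1·38 + 3, so a_3 = 1
38 = 12·3 + 2, so a_4 = 12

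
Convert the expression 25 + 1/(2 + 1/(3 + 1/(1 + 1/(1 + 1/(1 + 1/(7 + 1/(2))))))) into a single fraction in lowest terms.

10354/407

Use the convergent recurrence hₖ = aₖ·hₖ₋₁ + hₖ₋₂ (and likewise for the denominators kₖ):
a_0 = 25: 25/1
a_1 = 2: 51/2
a_2 = 3: 178/7
a_3 = 1: 229/9
a_4 = 1: 407/16
a_5 = 1: 636/25
a_6 = 7: 4859/191
a_7 = 2: 10354/407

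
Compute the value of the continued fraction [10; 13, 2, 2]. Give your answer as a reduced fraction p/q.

675/67

Start with 2.
2 + 1/(2/1) = 2 + 1/2 = 5/2
13 + 1/(5/2) = 13 + 2/5 = 67/5
10 + 1/(67/5) = 10 + 5/67 = 675/67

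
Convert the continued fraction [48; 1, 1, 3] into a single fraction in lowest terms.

340/7

Start with 3.
1 + 1/(3/1) = 1 + 1/3 = 4/3
1 + 1/(4/3) = 1 + 3/4 = 7/4
48 + 1/(7/4) = 48 + 4/7 = 340/7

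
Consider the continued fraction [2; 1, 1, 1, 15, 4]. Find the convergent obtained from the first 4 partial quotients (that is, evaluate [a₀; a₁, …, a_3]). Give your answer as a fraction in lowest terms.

Use the convergent recurrence hₖ = aₖ·hₖ₋₁ + hₖ₋₂ (and likewise for the denominators kₖ):
a_0 = 2: 2/1
a_1 = 1: 3/1
a_2 = 1: 5/2
a_3 = 1: 8/3

8/3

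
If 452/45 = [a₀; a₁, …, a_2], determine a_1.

Apply division with remainder until the remainder is 0:
452 = 10·45 + 2, so a_0 = 10
45 = 22·2 + 1, so a_1 = 22

22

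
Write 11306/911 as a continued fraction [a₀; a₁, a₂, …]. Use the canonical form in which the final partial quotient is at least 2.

Apply division with remainder until the remainder is 0:
11306 ÷ 911 → quotient 12, remainder 374
911 ÷ 374 → quotient 2, remainder 163
374 ÷ 163 → quotient 2, remainder 48
163 ÷ 48 → quotient 3, remainder 19
48 ÷ 19 → quotient 2, remainder 10
19 ÷ 10 → quotient 1, remainder 9
10 ÷ 9 → quotient 1, remainder 1
9 ÷ 1 → quotient 9, remainder 0

[12; 2, 2, 3, 2, 1, 1, 9]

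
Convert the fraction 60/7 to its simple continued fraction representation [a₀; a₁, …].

60 ÷ 7 → quotient 8, remainder 4
7 ÷ 4 → quotient 1, remainder 3
4 ÷ 3 → quotient 1, remainder 1
3 ÷ 1 → quotient 3, remainder 0

[8; 1, 1, 3]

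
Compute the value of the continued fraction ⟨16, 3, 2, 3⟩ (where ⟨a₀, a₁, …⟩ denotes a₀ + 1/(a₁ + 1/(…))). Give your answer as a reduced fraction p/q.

391/24

Use the convergent recurrence hₖ = aₖ·hₖ₋₁ + hₖ₋₂ (and likewise for the denominators kₖ):
a_0 = 16: 16/1
a_1 = 3: 49/3
a_2 = 2: 114/7
a_3 = 3: 391/24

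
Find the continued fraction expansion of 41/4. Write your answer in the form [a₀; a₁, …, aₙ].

41 = 10·4 + 1, so a_0 = 10
4 = 4·1 + 0, so a_1 = 4

[10; 4]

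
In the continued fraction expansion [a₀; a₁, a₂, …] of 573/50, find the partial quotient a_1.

⌊573/50⌋ = 11, remainder 23
⌊50/23⌋ = 2, remainder 4

2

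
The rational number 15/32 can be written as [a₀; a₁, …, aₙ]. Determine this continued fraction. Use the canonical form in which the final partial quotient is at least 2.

[0; 2, 7, 2]

15 = 0·32 + 15, so a_0 = 0
32 = 2·15 + 2, so a_1 = 2
15 = 7·2 + 1, so a_2 = 7
2 = 2·1 + 0, so a_3 = 2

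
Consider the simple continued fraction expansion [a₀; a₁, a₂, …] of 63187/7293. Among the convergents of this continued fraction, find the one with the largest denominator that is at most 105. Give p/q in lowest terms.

26/3

a_0 = 8: 8/1  (≤ bound)
a_1 = 1: 9/1  (≤ bound)
a_2 = 1: 17/2  (≤ bound)
a_3 = 1: 26/3  (≤ bound)
a_4 = 41: 1083/125  (> 105, stop)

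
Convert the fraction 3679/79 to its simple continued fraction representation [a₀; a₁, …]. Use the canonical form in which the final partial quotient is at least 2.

[46; 1, 1, 3, 11]

Apply division with remainder until the remainder is 0:
⌊3679/79⌋ = 46, remainder 45
⌊79/45⌋ = 1, remainder 34
⌊45/34⌋ = 1, remainder 11
⌊34/11⌋ = 3, remainder 1
⌊11/1⌋ = 11, remainder 0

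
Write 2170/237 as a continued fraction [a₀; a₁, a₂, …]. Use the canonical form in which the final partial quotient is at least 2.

[9; 6, 2, 2, 7]

Apply division with remainder until the remainder is 0:
2170 = 9·237 + 37, so a_0 = 9
237 = 6·37 + 15, so a_1 = 6
37 = 2·15 + 7, so a_2 = 2
15 = 2·7 + 1, so a_3 = 2
7 = 7·1 + 0, so a_4 = 7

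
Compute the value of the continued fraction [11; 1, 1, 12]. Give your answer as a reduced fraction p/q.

288/25

Compute successive convergents:
a_0 = 11: 11/1
a_1 = 1: 12/1
a_2 = 1: 23/2
a_3 = 12: 288/25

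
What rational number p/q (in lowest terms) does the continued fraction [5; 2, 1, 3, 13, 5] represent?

3974/741

a_0 = 5: 5/1
a_1 = 2: 11/2
a_2 = 1: 16/3
a_3 = 3: 59/11
a_4 = 13: 783/146
a_5 = 5: 3974/741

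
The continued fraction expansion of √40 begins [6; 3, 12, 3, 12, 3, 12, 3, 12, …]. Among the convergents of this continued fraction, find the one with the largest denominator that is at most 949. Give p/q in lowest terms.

721/114

a_0 = 6: 6/1  (≤ bound)
a_1 = 3: 19/3  (≤ bound)
a_2 = 12: 234/37  (≤ bound)
a_3 = 3: 721/114  (≤ bound)
a_4 = 12: 8886/1405  (> 949, stop)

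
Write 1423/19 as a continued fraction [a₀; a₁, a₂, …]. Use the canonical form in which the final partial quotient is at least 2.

1423 = 74·19 + 17, so a_0 = 74
19 = 1·17 + 2, so a_1 = 1
17 = 8·2 + 1, so a_2 = 8
2 = 2·1 + 0, so a_3 = 2

[74; 1, 8, 2]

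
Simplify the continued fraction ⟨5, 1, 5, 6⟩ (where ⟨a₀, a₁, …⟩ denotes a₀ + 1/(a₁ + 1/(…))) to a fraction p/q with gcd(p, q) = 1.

Use the convergent recurrence hₖ = aₖ·hₖ₋₁ + hₖ₋₂ (and likewise for the denominators kₖ):
a_0 = 5: 5/1
a_1 = 1: 6/1
a_2 = 5: 35/6
a_3 = 6: 216/37

216/37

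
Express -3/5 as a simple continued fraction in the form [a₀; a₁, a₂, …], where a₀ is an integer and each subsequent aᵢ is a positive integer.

-3 = -1·5 + 2, so a_0 = -1
5 = 2·2 + 1, so a_1 = 2
2 = 2·1 + 0, so a_2 = 2

[-1; 2, 2]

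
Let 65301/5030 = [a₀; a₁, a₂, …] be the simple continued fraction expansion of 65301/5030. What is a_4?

⌊65301/5030⌋ = 12, remainder 4941
⌊5030/4941⌋ = 1, remainder 89
⌊4941/89⌋ = 55, remainder 46
⌊89/46⌋ = 1, remainder 43
⌊46/43⌋ = 1, remainder 3

1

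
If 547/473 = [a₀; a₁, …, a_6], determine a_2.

⌊547/473⌋ = 1, remainder 74
⌊473/74⌋ = 6, remainder 29
⌊74/29⌋ = 2, remainder 16

2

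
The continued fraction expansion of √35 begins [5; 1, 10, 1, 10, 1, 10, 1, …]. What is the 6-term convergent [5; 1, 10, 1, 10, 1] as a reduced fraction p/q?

a_0 = 5: 5/1
a_1 = 1: 6/1
a_2 = 10: 65/11
a_3 = 1: 71/12
a_4 = 10: 775/131
a_5 = 1: 846/143

846/143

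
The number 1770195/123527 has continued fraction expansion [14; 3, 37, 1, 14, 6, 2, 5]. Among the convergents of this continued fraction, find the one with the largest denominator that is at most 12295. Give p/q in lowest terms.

List convergents until the denominator exceeds the bound:
a_0 = 14: 14/1  (≤ bound)
a_1 = 3: 43/3  (≤ bound)
a_2 = 37: 1605/112  (≤ bound)
a_3 = 1: 1648/115  (≤ bound)
a_4 = 14: 24677/1722  (≤ bound)
a_5 = 6: 149710/10447  (≤ bound)
a_6 = 2: 324097/22616  (> 12295, stop)

149710/10447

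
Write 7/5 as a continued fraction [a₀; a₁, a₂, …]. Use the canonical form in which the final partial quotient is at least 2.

[1; 2, 2]

7 = 1·5 + 2, so a_0 = 1
5 = 2·2 + 1, so a_1 = 2
2 = 2·1 + 0, so a_2 = 2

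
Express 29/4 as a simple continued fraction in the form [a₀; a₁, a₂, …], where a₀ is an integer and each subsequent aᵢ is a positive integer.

Apply division with remainder until the remainder is 0:
29 = 7·4 + 1, so a_0 = 7
4 = 4·1 + 0, so a_1 = 4

[7; 4]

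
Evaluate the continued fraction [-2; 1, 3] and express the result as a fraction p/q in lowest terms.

-5/4

Start with 3.
1 + 1/(3/1) = 1 + 1/3 = 4/3
-2 + 1/(4/3) = -2 + 3/4 = -5/4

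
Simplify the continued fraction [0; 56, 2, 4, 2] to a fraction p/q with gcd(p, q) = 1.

Use the convergent recurrence hₖ = aₖ·hₖ₋₁ + hₖ₋₂ (and likewise for the denominators kₖ):
a_0 = 0: 0/1
a_1 = 56: 1/56
a_2 = 2: 2/113
a_3 = 4: 9/508
a_4 = 2: 20/1129

20/1129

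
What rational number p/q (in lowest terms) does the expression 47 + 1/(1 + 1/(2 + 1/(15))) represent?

2193/46

a_0 = 47: 47/1
a_1 = 1: 48/1
a_2 = 2: 143/3
a_3 = 15: 2193/46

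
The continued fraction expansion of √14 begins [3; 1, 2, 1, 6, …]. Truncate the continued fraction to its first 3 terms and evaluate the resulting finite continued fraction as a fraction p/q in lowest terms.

Collapse the nested fraction from the inside out:
Start with 2.
1 + 1/(2/1) = 1 + 1/2 = 3/2
3 + 1/(3/2) = 3 + 2/3 = 11/3

11/3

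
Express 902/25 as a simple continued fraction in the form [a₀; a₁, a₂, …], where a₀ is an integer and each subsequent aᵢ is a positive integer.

[36; 12, 2]

Run the Euclidean algorithm, recording each quotient:
902 ÷ 25 → quotient 36, remainder 2
25 ÷ 2 → quotient 12, remainder 1
2 ÷ 1 → quotient 2, remainder 0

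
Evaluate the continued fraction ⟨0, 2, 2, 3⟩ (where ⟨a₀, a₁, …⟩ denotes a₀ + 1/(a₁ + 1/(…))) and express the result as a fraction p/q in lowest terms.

Collapse the nested fraction from the inside out:
Start with 3.
2 + 1/(3/1) = 2 + 1/3 = 7/3
2 + 1/(7/3) = 2 + 3/7 = 17/7
0 + 1/(17/7) = 0 + 7/17 = 7/17

7/17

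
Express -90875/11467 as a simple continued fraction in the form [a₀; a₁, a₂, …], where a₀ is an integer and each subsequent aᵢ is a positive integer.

[-8; 13, 3, 7, 39]

-90875 = -8·11467 + 861, so a_0 = -8
11467 = 13·861 + 274, so a_1 = 13
861 = 3·274 + 39, so a_2 = 3
274 = 7·39 + 1, so a_3 = 7
39 = 39·1 + 0, so a_4 = 39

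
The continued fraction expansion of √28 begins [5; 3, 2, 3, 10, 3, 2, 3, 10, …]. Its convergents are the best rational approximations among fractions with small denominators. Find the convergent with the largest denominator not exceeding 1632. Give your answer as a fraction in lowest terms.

a_0 = 5: 5/1  (≤ bound)
a_1 = 3: 16/3  (≤ bound)
a_2 = 2: 37/7  (≤ bound)
a_3 = 3: 127/24  (≤ bound)
a_4 = 10: 1307/247  (≤ bound)
a_5 = 3: 4048/765  (≤ bound)
a_6 = 2: 9403/1777  (> 1632, stop)

4048/765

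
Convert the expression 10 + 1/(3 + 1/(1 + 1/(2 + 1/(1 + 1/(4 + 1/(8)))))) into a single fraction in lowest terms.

5986/583

Start with 8.
4 + 1/(8/1) = 4 + 1/8 = 33/8
1 + 1/(33/8) = 1 + 8/33 = 41/33
2 + 1/(41/33) = 2 + 33/41 = 115/41
1 + 1/(115/41) = 1 + 41/115 = 156/115
3 + 1/(156/115) = 3 + 115/156 = 583/156
10 + 1/(583/156) = 10 + 156/583 = 5986/583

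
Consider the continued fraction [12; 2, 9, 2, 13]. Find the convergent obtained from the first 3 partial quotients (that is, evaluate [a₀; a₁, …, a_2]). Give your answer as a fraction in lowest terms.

Build up convergents one term at a time:
a_0 = 12: 12/1
a_1 = 2: 25/2
a_2 = 9: 237/19

237/19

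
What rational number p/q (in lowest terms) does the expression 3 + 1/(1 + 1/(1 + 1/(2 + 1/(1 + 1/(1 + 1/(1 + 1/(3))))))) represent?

Use the convergent recurrence hₖ = aₖ·hₖ₋₁ + hₖ₋₂ (and likewise for the denominators kₖ):
a_0 = 3: 3/1
a_1 = 1: 4/1
a_2 = 1: 7/2
a_3 = 2: 18/5
a_4 = 1: 25/7
a_5 = 1: 43/12
a_6 = 1: 68/19
a_7 = 3: 247/69

247/69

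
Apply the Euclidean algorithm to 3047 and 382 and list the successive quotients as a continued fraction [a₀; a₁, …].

[7; 1, 41, 2, 4]

Repeatedly divide and take the remainder:
3047 ÷ 382 → quotient 7, remainder 373
382 ÷ 373 → quotient 1, remainder 9
373 ÷ 9 → quotient 41, remainder 4
9 ÷ 4 → quotient 2, remainder 1
4 ÷ 1 → quotient 4, remainder 0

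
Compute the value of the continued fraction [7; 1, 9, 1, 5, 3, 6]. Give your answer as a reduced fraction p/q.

10288/1301

Work from the innermost term outward:
Start with 6.
3 + 1/(6/1) = 3 + 1/6 = 19/6
5 + 1/(19/6) = 5 + 6/19 = 101/19
1 + 1/(101/19) = 1 + 19/101 = 120/101
9 + 1/(120/101) = 9 + 101/120 = 1181/120
1 + 1/(1181/120) = 1 + 120/1181 = 1301/1181
7 + 1/(1301/1181) = 7 + 1181/1301 = 10288/1301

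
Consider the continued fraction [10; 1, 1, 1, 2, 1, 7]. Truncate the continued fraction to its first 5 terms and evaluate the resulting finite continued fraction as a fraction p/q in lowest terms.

85/8

Work from the innermost term outward:
Start with 2.
1 + 1/(2/1) = 1 + 1/2 = 3/2
1 + 1/(3/2) = 1 + 2/3 = 5/3
1 + 1/(5/3) = 1 + 3/5 = 8/5
10 + 1/(8/5) = 10 + 5/8 = 85/8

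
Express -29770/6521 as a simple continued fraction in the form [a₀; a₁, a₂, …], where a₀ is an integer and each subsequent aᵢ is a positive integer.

[-5; 2, 3, 3, 56, 2, 2]

-29770 ÷ 6521 → quotient -5, remainder 2835
6521 ÷ 2835 → quotient 2, remainder 851
2835 ÷ 851 → quotient 3, remainder 282
851 ÷ 282 → quotient 3, remainder 5
282 ÷ 5 → quotient 56, remainder 2
5 ÷ 2 → quotient 2, remainder 1
2 ÷ 1 → quotient 2, remainder 0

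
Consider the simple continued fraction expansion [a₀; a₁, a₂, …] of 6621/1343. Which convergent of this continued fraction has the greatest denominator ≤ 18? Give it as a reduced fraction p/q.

a_0 = 4: 4/1  (≤ bound)
a_1 = 1: 5/1  (≤ bound)
a_2 = 13: 69/14  (≤ bound)
a_3 = 3: 212/43  (> 18, stop)

69/14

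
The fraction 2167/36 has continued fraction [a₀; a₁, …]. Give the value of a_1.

5

2167 ÷ 36 → quotient 60, remainder 7
36 ÷ 7 → quotient 5, remainder 1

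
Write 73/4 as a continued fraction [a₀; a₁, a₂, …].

73 ÷ 4 → quotient 18, remainder 1
4 ÷ 1 → quotient 4, remainder 0

[18; 4]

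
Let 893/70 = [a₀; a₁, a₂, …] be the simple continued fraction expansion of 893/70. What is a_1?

Repeatedly divide and take the remainder:
893 = 12·70 + 53, so a_0 = 12
70 = 1·53 + 17, so a_1 = 1

1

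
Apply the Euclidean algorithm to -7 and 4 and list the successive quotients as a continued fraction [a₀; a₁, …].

[-2; 4]

Repeatedly divide and take the remainder:
-7 ÷ 4 → quotient -2, remainder 1
4 ÷ 1 → quotient 4, remainder 0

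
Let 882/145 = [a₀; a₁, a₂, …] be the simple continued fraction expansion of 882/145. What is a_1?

Run the Euclidean algorithm, recording each quotient:
882 = 6·145 + 12, so a_0 = 6
145 = 12·12 + 1, so a_1 = 12

12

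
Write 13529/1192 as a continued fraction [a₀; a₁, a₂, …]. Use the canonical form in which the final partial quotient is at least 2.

[11; 2, 1, 6, 14, 1, 3]

13529 = 11·1192 + 417, so a_0 = 11
1192 = 2·417 + 358, so a_1 = 2
417 = 1·358 + 59, so a_2 = 1
358 = 6·59 + 4, so a_3 = 6
59 = 14·4 + 3, so a_4 = 14
4 = 1·3 + 1, so a_5 = 1
3 = 3·1 + 0, so a_6 = 3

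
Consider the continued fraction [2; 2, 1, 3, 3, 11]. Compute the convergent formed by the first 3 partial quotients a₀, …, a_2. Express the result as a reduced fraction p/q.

Work from the innermost term outward:
Start with 1.
2 + 1/(1/1) = 2 + 1/1 = 3/1
2 + 1/(3/1) = 2 + 1/3 = 7/3

7/3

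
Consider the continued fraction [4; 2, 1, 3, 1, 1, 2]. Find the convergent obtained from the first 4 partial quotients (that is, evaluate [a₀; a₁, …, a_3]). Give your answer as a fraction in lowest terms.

a_0 = 4: 4/1
a_1 = 2: 9/2
a_2 = 1: 13/3
a_3 = 3: 48/11

48/11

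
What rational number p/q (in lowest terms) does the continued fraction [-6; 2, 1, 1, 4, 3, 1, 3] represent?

-2047/365

Start with 3.
1 + 1/(3/1) = 1 + 1/3 = 4/3
3 + 1/(4/3) = 3 + 3/4 = 15/4
4 + 1/(15/4) = 4 + 4/15 = 64/15
1 + 1/(64/15) = 1 + 15/64 = 79/64
1 + 1/(79/64) = 1 + 64/79 = 143/79
2 + 1/(143/79) = 2 + 79/143 = 365/143
-6 + 1/(365/143) = -6 + 143/365 = -2047/365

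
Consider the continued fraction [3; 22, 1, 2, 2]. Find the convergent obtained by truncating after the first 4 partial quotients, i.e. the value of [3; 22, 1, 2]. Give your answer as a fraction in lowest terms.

a_0 = 3: 3/1
a_1 = 22: 67/22
a_2 = 1: 70/23
a_3 = 2: 207/68

207/68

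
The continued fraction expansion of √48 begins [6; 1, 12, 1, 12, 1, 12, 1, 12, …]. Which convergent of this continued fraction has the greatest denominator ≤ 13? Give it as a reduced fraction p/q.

a_0 = 6: 6/1  (≤ bound)
a_1 = 1: 7/1  (≤ bound)
a_2 = 12: 90/13  (≤ bound)
a_3 = 1: 97/14  (> 13, stop)

90/13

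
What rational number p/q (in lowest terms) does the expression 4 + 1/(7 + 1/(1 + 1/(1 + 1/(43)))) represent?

2699/653

a_0 = 4: 4/1
a_1 = 7: 29/7
a_2 = 1: 33/8
a_3 = 1: 62/15
a_4 = 43: 2699/653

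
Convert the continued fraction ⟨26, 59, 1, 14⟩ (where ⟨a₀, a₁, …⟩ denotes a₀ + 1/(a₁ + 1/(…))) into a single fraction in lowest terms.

Start with 14.
1 + 1/(14/1) = 1 + 1/14 = 15/14
59 + 1/(15/14) = 59 + 14/15 = 899/15
26 + 1/(899/15) = 26 + 15/899 = 23389/899

23389/899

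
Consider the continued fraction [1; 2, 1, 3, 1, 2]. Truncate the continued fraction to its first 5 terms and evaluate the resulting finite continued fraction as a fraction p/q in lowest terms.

19/14

Collapse the nested fraction from the inside out:
Start with 1.
3 + 1/(1/1) = 3 + 1/1 = 4/1
1 + 1/(4/1) = 1 + 1/4 = 5/4
2 + 1/(5/4) = 2 + 4/5 = 14/5
1 + 1/(14/5) = 1 + 5/14 = 19/14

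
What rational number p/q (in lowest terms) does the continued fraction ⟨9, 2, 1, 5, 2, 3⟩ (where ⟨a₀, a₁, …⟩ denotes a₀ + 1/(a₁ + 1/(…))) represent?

1197/128

a_0 = 9: 9/1
a_1 = 2: 19/2
a_2 = 1: 28/3
a_3 = 5: 159/17
a_4 = 2: 346/37
a_5 = 3: 1197/128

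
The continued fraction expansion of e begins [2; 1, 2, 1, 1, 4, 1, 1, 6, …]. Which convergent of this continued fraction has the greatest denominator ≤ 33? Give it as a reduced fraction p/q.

87/32

List convergents until the denominator exceeds the bound:
a_0 = 2: 2/1  (≤ bound)
a_1 = 1: 3/1  (≤ bound)
a_2 = 2: 8/3  (≤ bound)
a_3 = 1: 11/4  (≤ bound)
a_4 = 1: 19/7  (≤ bound)
a_5 = 4: 87/32  (≤ bound)
a_6 = 1: 106/39  (> 33, stop)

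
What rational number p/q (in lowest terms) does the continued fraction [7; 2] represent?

Collapse the nested fraction from the inside out:
Start with 2.
7 + 1/(2/1) = 7 + 1/2 = 15/2

15/2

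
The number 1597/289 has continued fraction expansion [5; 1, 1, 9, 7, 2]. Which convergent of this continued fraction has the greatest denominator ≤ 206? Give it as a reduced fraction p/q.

746/135

a_0 = 5: 5/1  (≤ bound)
a_1 = 1: 6/1  (≤ bound)
a_2 = 1: 11/2  (≤ bound)
a_3 = 9: 105/19  (≤ bound)
a_4 = 7: 746/135  (≤ bound)
a_5 = 2: 1597/289  (> 206, stop)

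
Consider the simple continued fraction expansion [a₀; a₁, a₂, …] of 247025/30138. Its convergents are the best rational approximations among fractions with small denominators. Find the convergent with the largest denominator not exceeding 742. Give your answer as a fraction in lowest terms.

4172/509

List convergents until the denominator exceeds the bound:
a_0 = 8: 8/1  (≤ bound)
a_1 = 5: 41/5  (≤ bound)
a_2 = 11: 459/56  (≤ bound)
a_3 = 9: 4172/509  (≤ bound)
a_4 = 5: 21319/2601  (> 742, stop)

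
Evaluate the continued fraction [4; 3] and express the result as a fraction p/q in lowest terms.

13/3

Work from the innermost term outward:
Start with 3.
4 + 1/(3/1) = 4 + 1/3 = 13/3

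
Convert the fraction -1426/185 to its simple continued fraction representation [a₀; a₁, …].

[-8; 3, 2, 2, 1, 7]

-1426 = -8·185 + 54, so a_0 = -8
185 = 3·54 + 23, so a_1 = 3
54 = 2·23 + 8, so a_2 = 2
23 = 2·8 + 7, so a_3 = 2
8 = 1·7 + 1, so a_4 = 1
7 = 7·1 + 0, so a_5 = 7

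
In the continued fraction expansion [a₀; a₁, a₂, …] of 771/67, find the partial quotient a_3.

33

771 = 11·67 + 34, so a_0 = 11
67 = 1·34 + 33, so a_1 = 1
34 = 1·33 + 1, so a_2 = 1
33 = 33·1 + 0, so a_3 = 33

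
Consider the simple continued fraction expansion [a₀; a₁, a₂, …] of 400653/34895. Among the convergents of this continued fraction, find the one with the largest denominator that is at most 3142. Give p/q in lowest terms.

33205/2892

a_0 = 11: 11/1  (≤ bound)
a_1 = 2: 23/2  (≤ bound)
a_2 = 13: 310/27  (≤ bound)
a_3 = 7: 2193/191  (≤ bound)
a_4 = 15: 33205/2892  (≤ bound)
a_5 = 12: 400653/34895  (> 3142, stop)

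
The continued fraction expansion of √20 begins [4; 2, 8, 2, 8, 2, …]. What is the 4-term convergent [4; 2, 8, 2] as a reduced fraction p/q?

161/36

a_0 = 4: 4/1
a_1 = 2: 9/2
a_2 = 8: 76/17
a_3 = 2: 161/36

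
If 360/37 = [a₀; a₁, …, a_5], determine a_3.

Run the Euclidean algorithm, recording each quotient:
⌊360/37⌋ = 9, remainder 27
⌊37/27⌋ = 1, remainder 10
⌊27/10⌋ = 2, remainder 7
⌊10/7⌋ = 1, remainder 3

1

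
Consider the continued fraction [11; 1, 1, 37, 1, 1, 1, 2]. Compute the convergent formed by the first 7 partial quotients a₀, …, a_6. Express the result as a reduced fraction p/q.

2635/229

a_0 = 11: 11/1
a_1 = 1: 12/1
a_2 = 1: 23/2
a_3 = 37: 863/75
a_4 = 1: 886/77
a_5 = 1: 1749/152
a_6 = 1: 2635/229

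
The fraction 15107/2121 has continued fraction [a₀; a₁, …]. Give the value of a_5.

13

15107 = 7·2121 + 260, so a_0 = 7
2121 = 8·260 + 41, so a_1 = 8
260 = 6·41 + 14, so a_2 = 6
41 = 2·14 + 13, so a_3 = 2
14 = 1·13 + 1, so a_4 = 1
13 = 13·1 + 0, so a_5 = 13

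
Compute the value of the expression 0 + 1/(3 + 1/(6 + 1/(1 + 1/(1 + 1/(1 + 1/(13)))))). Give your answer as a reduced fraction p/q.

a_0 = 0: 0/1
a_1 = 3: 1/3
a_2 = 6: 6/19
a_3 = 1: 7/22
a_4 = 1: 13/41
a_5 = 1: 20/63
a_6 = 13: 273/860

273/860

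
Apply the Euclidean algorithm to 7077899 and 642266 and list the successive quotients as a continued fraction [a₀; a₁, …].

7077899 ÷ 642266 → quotient 11, remainder 12973
642266 ÷ 12973 → quotient 49, remainder 6589
12973 ÷ 6589 → quotient 1, remainder 6384
6589 ÷ 6384 → quotient 1, remainder 205
6384 ÷ 205 → quotient 31, remainder 29
205 ÷ 29 → quotient 7, remainder 2
29 ÷ 2 → quotient 14, remainder 1
2 ÷ 1 → quotient 2, remainder 0

[11; 49, 1, 1, 31, 7, 14, 2]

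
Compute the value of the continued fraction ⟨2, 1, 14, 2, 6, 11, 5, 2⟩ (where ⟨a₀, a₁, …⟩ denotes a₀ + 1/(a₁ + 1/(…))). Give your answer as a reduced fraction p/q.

Compute successive convergents:
a_0 = 2: 2/1
a_1 = 1: 3/1
a_2 = 14: 44/15
a_3 = 2: 91/31
a_4 = 6: 590/201
a_5 = 11: 6581/2242
a_6 = 5: 33495/11411
a_7 = 2: 73571/25064

73571/25064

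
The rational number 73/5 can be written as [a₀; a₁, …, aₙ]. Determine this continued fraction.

Run the Euclidean algorithm, recording each quotient:
⌊73/5⌋ = 14, remainder 3
⌊5/3⌋ = 1, remainder 2
⌊3/2⌋ = 1, remainder 1
⌊2/1⌋ = 2, remainder 0

[14; 1, 1, 2]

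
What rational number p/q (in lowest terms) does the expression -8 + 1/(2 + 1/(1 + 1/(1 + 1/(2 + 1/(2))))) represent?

Collapse the nested fraction from the inside out:
Start with 2.
2 + 1/(2/1) = 2 + 1/2 = 5/2
1 + 1/(5/2) = 1 + 2/5 = 7/5
1 + 1/(7/5) = 1 + 5/7 = 12/7
2 + 1/(12/7) = 2 + 7/12 = 31/12
-8 + 1/(31/12) = -8 + 12/31 = -236/31

-236/31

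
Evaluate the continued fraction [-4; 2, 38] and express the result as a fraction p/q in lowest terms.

a_0 = -4: -4/1
a_1 = 2: -7/2
a_2 = 38: -270/77

-270/77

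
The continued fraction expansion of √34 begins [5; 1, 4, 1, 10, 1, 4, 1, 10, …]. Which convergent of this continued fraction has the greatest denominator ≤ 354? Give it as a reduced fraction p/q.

2035/349

List convergents until the denominator exceeds the bound:
a_0 = 5: 5/1  (≤ bound)
a_1 = 1: 6/1  (≤ bound)
a_2 = 4: 29/5  (≤ bound)
a_3 = 1: 35/6  (≤ bound)
a_4 = 10: 379/65  (≤ bound)
a_5 = 1: 414/71  (≤ bound)
a_6 = 4: 2035/349  (≤ bound)
a_7 = 1: 2449/420  (> 354, stop)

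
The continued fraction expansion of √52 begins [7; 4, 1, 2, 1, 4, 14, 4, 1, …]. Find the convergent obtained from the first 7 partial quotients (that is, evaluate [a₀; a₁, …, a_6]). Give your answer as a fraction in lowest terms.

9223/1279

Start with 14.
4 + 1/(14/1) = 4 + 1/14 = 57/14
1 + 1/(57/14) = 1 + 14/57 = 71/57
2 + 1/(71/57) = 2 + 57/71 = 199/71
1 + 1/(199/71) = 1 + 71/199 = 270/199
4 + 1/(270/199) = 4 + 199/270 = 1279/270
7 + 1/(1279/270) = 7 + 270/1279 = 9223/1279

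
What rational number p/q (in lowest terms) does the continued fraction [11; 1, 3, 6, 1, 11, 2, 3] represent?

29338/2495

Build up convergents one term at a time:
a_0 = 11: 11/1
a_1 = 1: 12/1
a_2 = 3: 47/4
a_3 = 6: 294/25
a_4 = 1: 341/29
a_5 = 11: 4045/344
a_6 = 2: 8431/717
a_7 = 3: 29338/2495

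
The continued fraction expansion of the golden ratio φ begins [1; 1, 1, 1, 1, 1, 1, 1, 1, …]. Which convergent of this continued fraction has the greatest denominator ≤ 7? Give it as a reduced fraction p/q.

8/5

a_0 = 1: 1/1  (≤ bound)
a_1 = 1: 2/1  (≤ bound)
a_2 = 1: 3/2  (≤ bound)
a_3 = 1: 5/3  (≤ bound)
a_4 = 1: 8/5  (≤ bound)
a_5 = 1: 13/8  (> 7, stop)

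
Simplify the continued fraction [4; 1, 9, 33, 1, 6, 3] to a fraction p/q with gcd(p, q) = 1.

Start with 3.
6 + 1/(3/1) = 6 + 1/3 = 19/3
1 + 1/(19/3) = 1 + 3/19 = 22/19
33 + 1/(22/19) = 33 + 19/22 = 745/22
9 + 1/(745/22) = 9 + 22/745 = 6727/745
1 + 1/(6727/745) = 1 + 745/6727 = 7472/6727
4 + 1/(7472/6727) = 4 + 6727/7472 = 36615/7472

36615/7472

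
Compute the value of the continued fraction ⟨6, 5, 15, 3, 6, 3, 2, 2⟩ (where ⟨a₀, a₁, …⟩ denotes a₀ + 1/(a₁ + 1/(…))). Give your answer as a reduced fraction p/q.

Starting at the tail and folding back:
Start with 2.
2 + 1/(2/1) = 2 + 1/2 = 5/2
3 + 1/(5/2) = 3 + 2/5 = 17/5
6 + 1/(17/5) = 6 + 5/17 = 107/17
3 + 1/(107/17) = 3 + 17/107 = 338/107
15 + 1/(338/107) = 15 + 107/338 = 5177/338
5 + 1/(5177/338) = 5 + 338/5177 = 26223/5177
6 + 1/(26223/5177) = 6 + 5177/26223 = 162515/26223

162515/26223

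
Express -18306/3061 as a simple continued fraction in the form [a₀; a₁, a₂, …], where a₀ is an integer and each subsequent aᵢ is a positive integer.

-18306 ÷ 3061 → quotient -6, remainder 60
3061 ÷ 60 → quotient 51, remainder 1
60 ÷ 1 → quotient 60, remainder 0

[-6; 51, 60]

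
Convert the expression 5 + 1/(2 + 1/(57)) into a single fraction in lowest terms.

632/115

a_0 = 5: 5/1
a_1 = 2: 11/2
a_2 = 57: 632/115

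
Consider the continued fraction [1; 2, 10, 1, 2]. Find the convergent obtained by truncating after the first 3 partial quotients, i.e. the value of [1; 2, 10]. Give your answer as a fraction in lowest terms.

31/21

Compute successive convergents:
a_0 = 1: 1/1
a_1 = 2: 3/2
a_2 = 10: 31/21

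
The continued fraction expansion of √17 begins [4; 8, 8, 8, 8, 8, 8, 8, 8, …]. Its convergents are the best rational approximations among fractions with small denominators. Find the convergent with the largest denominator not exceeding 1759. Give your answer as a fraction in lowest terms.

a_0 = 4: 4/1  (≤ bound)
a_1 = 8: 33/8  (≤ bound)
a_2 = 8: 268/65  (≤ bound)
a_3 = 8: 2177/528  (≤ bound)
a_4 = 8: 17684/4289  (> 1759, stop)

2177/528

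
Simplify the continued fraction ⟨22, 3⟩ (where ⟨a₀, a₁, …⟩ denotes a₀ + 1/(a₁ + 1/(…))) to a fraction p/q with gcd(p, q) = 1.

a_0 = 22: 22/1
a_1 = 3: 67/3

67/3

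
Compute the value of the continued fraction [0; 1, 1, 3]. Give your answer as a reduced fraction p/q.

Start with 3.
1 + 1/(3/1) = 1 + 1/3 = 4/3
1 + 1/(4/3) = 1 + 3/4 = 7/4
0 + 1/(7/4) = 0 + 4/7 = 4/7

4/7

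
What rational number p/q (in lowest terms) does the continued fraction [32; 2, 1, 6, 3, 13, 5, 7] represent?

Use the convergent recurrence hₖ = aₖ·hₖ₋₁ + hₖ₋₂ (and likewise for the denominators kₖ):
a_0 = 32: 32/1
a_1 = 2: 65/2
a_2 = 1: 97/3
a_3 = 6: 647/20
a_4 = 3: 2038/63
a_5 = 13: 27141/839
a_6 = 5: 137743/4258
a_7 = 7: 991342/30645

991342/30645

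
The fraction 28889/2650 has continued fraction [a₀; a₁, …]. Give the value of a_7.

2

Apply division with remainder until the remainder is 0:
28889 ÷ 2650 → quotient 10, remainder 2389
2650 ÷ 2389 → quotient 1, remainder 261
2389 ÷ 261 → quotient 9, remainder 40
261 ÷ 40 → quotient 6, remainder 21
40 ÷ 21 → quotient 1, remainder 19
21 ÷ 19 → quotient 1, remainder 2
19 ÷ 2 → quotient 9, remainder 1
2 ÷ 1 → quotient 2, remainder 0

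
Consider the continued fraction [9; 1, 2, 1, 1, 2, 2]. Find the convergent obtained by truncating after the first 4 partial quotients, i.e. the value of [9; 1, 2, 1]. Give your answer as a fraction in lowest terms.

39/4

Start with 1.
2 + 1/(1/1) = 2 + 1/1 = 3/1
1 + 1/(3/1) = 1 + 1/3 = 4/3
9 + 1/(4/3) = 9 + 3/4 = 39/4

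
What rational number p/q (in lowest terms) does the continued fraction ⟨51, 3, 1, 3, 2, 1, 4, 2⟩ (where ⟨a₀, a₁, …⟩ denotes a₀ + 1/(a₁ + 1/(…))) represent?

26094/509

Start with 2.
4 + 1/(2/1) = 4 + 1/2 = 9/2
1 + 1/(9/2) = 1 + 2/9 = 11/9
2 + 1/(11/9) = 2 + 9/11 = 31/11
3 + 1/(31/11) = 3 + 11/31 = 104/31
1 + 1/(104/31) = 1 + 31/104 = 135/104
3 + 1/(135/104) = 3 + 104/135 = 509/135
51 + 1/(509/135) = 51 + 135/509 = 26094/509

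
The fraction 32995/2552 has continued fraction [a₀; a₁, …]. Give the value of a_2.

13

Run the Euclidean algorithm, recording each quotient:
32995 ÷ 2552 → quotient 12, remainder 2371
2552 ÷ 2371 → quotient 1, remainder 181
2371 ÷ 181 → quotient 13, remainder 18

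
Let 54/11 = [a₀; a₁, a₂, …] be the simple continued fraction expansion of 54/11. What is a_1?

54 ÷ 11 → quotient 4, remainder 10
11 ÷ 10 → quotient 1, remainder 1

1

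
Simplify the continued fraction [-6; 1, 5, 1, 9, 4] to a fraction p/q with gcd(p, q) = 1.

Start with 4.
9 + 1/(4/1) = 9 + 1/4 = 37/4
1 + 1/(37/4) = 1 + 4/37 = 41/37
5 + 1/(41/37) = 5 + 37/41 = 242/41
1 + 1/(242/41) = 1 + 41/242 = 283/242
-6 + 1/(283/242) = -6 + 242/283 = -1456/283

-1456/283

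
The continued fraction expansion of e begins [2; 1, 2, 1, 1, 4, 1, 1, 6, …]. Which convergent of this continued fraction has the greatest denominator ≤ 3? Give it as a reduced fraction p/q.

8/3

List convergents until the denominator exceeds the bound:
a_0 = 2: 2/1  (≤ bound)
a_1 = 1: 3/1  (≤ bound)
a_2 = 2: 8/3  (≤ bound)
a_3 = 1: 11/4  (> 3, stop)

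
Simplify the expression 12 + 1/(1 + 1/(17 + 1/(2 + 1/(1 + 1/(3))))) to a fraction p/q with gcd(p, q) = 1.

2615/202

Work from the innermost term outward:
Start with 3.
1 + 1/(3/1) = 1 + 1/3 = 4/3
2 + 1/(4/3) = 2 + 3/4 = 11/4
17 + 1/(11/4) = 17 + 4/11 = 191/11
1 + 1/(191/11) = 1 + 11/191 = 202/191
12 + 1/(202/191) = 12 + 191/202 = 2615/202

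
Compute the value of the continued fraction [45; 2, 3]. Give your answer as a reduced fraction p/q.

Start with 3.
2 + 1/(3/1) = 2 + 1/3 = 7/3
45 + 1/(7/3) = 45 + 3/7 = 318/7

318/7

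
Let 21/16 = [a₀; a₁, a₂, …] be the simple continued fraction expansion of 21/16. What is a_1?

Repeatedly divide and take the remainder:
21 ÷ 16 → quotient 1, remainder 5
16 ÷ 5 → quotient 3, remainder 1

3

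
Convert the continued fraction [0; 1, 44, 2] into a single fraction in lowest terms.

89/91

a_0 = 0: 0/1
a_1 = 1: 1/1
a_2 = 44: 44/45
a_3 = 2: 89/91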